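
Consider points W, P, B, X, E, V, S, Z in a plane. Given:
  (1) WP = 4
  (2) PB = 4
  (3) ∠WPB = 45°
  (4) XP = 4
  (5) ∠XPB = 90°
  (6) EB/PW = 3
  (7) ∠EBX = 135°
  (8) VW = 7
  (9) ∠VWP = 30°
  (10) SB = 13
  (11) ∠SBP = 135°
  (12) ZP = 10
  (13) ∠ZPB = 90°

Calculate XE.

From the given relations: EB = 3·PW = 3·4 = 12.
Step 1: By the law of cosines on triangle BPX: BX² = 4² + 4² − 2·4·4·cos(90°) = 32, so BX = 4·√2.
Step 2: By the law of cosines on triangle XBE: XE² = (4·√2)² + 12² − 2·4·√2·12·cos(135°) = 272, so XE = 4·√17.

Therefore, the length of XE = 4·√17.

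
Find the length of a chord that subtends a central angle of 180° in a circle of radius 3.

Chord = 2(3) sin(90°) = 6

6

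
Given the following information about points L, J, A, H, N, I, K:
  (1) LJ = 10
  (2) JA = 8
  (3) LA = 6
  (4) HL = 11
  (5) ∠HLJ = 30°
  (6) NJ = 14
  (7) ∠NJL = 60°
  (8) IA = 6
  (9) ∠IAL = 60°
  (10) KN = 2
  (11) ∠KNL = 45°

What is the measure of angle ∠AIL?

Step 1: By the law of cosines on triangle IAL: IL² = 6² + 6² − 2·6·6·cos(60°) = 36, so IL = 6.
Step 2: By the inverse law of cosines on triangle AIL: cos(∠AIL) = (6² + 6² − 6²) / (2·6·6) = 36/72 = 0.5, so ∠AIL = 60°.

Therefore, the measure of angle ∠AIL = 60°.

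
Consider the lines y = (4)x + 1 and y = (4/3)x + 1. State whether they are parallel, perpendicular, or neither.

Slope of line 1: m1 = 4
Slope of line 2: m2 = 4/3
m1 != m2 and m1*m2 = 16/3 != -1. Neither.

Neither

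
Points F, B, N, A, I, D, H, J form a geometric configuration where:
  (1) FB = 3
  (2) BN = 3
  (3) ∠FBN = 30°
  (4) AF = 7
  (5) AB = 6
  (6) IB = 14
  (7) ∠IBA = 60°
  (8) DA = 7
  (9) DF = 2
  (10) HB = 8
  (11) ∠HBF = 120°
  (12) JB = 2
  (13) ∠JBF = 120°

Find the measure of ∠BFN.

Step 1: By the law of cosines on triangle FBN: FN² = 3² + 3² − 2·3·3·cos(30°) = 2.41, so FN ≈ 1.55.
Step 2: By the inverse law of cosines on triangle BFN: cos(∠BFN) = (3² + 1.55² − 3²) / (2·3·1.55) = 2.41/9.32 = 0.2588, so ∠BFN = 75°.

Therefore, the measure of angle ∠BFN = 75°.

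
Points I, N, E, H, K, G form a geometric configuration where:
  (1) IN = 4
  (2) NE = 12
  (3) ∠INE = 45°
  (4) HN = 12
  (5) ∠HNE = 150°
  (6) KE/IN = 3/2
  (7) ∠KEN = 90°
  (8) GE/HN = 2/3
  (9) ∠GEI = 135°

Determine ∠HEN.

Step 1: By the law of cosines on triangle ENH: EH² = 12² + 12² − 2·12·12·cos(150°) = 537.42, so EH ≈ 23.18.
Step 2: By the inverse law of cosines on triangle HEN: cos(∠HEN) = (23.18² + 12² − 12²) / (2·23.18·12) = 537.42/556.37 = 0.9659, so ∠HEN = 15°.

Therefore, the measure of angle ∠HEN = 15°.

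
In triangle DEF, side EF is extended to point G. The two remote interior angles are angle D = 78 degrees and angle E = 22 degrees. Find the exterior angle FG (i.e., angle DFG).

By the exterior angle theorem, an exterior angle of a triangle equals the sum of the two remote interior angles.
Exterior angle = angle D + angle E
Exterior angle = 78 + 22 = 100 degrees

100 degrees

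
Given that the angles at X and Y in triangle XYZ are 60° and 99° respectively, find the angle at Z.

The interior angles sum to 180°: angle Z = 180 - 60 - 99 = 21°.
The triangle is obtuse (angles 60°, 99°, 21°).

21 degrees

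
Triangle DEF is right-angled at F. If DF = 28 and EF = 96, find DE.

In a right triangle, the square of the hypotenuse equals the sum of the squares of the two legs.
The legs are 28 and 96, so the hypotenuse = sqrt(784 + 9216) = sqrt(10000) = 100.

100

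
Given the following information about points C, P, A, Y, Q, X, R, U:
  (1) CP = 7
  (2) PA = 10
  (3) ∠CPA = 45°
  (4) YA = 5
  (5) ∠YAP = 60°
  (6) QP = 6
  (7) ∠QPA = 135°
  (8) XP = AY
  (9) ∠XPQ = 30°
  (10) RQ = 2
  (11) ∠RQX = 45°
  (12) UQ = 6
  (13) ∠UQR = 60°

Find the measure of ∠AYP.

Step 1: By the law of cosines on triangle YAP: YP² = 5² + 10² − 2·5·10·cos(60°) = 75, so YP = 5·√3.
Step 2: By the inverse law of cosines on triangle AYP: cos(∠AYP) = (5² + (5·√3)² − 10²) / (2·5·5·√3) = 0/86.6 = 0, so ∠AYP = 90°.

Therefore, the measure of angle ∠AYP = 90°.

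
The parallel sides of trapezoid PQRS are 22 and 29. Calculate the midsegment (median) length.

The midsegment of a trapezoid = (base1 + base2) / 2
midsegment = (22 + 29) / 2
midsegment = 51 / 2
midsegment = 51/2

51/2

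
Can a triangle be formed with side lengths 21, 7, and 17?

Sort the sides: 7, 17, 21.
It suffices to check that the sum of the two smallest exceeds the largest:
7 + 17 = 24 > 21. ✓
Yes, a valid triangle can be formed.

Yes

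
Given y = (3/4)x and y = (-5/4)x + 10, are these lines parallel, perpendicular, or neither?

Slope of line 1: m1 = 3/4
Slope of line 2: m2 = -5/4
For parallel lines we need equal slopes: 3/4 != -5/4.
For perpendicular lines we need m1*m2 = -1: (3/4)(-5/4) = -15/16 != -1.
Since neither condition holds, the lines are neither parallel nor perpendicular.

Neither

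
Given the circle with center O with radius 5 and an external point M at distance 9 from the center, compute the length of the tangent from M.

Let T be the point of tangency. Then OT ⊥ MT (radius ⊥ tangent).
In right triangle OTM: OM² = OT² + MT²
9² = 5² + MT²
MT² = 56, MT = 2*sqrt(14)

2*sqrt(14)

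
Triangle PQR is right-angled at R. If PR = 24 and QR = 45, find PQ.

In a right triangle, the square of the hypotenuse equals the sum of the squares of the two legs.
The legs are 24 and 45, so the hypotenuse = sqrt(576 + 2025) = sqrt(2601) = 51.

51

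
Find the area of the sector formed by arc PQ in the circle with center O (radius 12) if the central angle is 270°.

Sector area = π(12²)(3/4) = 108*pi

108*pi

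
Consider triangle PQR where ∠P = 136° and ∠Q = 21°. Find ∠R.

The interior angles sum to 180°: angle R = 180 - 136 - 21 = 23°.
The triangle is obtuse (angles 136°, 21°, 23°).

23 degrees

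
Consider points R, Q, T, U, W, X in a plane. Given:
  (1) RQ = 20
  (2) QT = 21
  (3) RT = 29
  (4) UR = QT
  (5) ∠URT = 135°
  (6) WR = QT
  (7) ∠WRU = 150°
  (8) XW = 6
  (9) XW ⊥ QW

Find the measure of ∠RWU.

From the given relations: WR = QT = 21; UR = QT = 21.
Step 1: By the law of cosines on triangle WRU: WU² = 21² + 21² − 2·21·21·cos(150°) = 1645.83, so WU ≈ 40.57.
Step 2: By the inverse law of cosines on triangle RWU: cos(∠RWU) = (21² + 40.57² − 21²) / (2·21·40.57) = 1645.83/1703.89 = 0.9659, so ∠RWU = 15°.

Therefore, the measure of angle ∠RWU = 15°.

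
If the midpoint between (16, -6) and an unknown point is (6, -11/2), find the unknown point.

Using the midpoint formula: M = ((x1 + x2)/2, (y1 + y2)/2)
We know M = (6, -11/2) and R = (16, -6)
For x: 6 = (16 + x2)/2, so x2 = 2*6 - 16 = -4
For y: -11/2 = (-6 + y2)/2, so y2 = 2*-11/2 - -6 = -5
P = (-4, -5)

(-4, -5)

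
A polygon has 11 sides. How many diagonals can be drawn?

The number of diagonals in an n-gon is n(n - 3)/2.
For n = 11: 11(11 - 3)/2 = 11 × 8 / 2 = 44.

44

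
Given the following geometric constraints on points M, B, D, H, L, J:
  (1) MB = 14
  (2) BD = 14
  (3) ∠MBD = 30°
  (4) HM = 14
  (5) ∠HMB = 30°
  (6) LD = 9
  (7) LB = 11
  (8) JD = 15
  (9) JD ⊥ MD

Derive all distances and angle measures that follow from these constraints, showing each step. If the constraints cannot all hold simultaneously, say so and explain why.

The constraints are consistent.

Step 1: From MB = 14, BD = 14, and ∠MBD = 30°, by the law of cosines:
  MD² = MB² + BD² - 2·MB·BD·cos(30°) = 196 + 196 - 339.5 = 52.52
  MD ≈ 7.25

Step 2: From BM = 14, MH = 14, and ∠BMH = 30°, by the law of cosines:
  BH² = BM² + MH² - 2·BM·MH·cos(30°) = 196 + 196 - 339.5 = 52.52
  BH ≈ 7.25

Step 3: From BD = 14, BL = 11, DL = 9, by the inverse law of cosines:
  cos(∠DBL) = (BD² + BL² - DL²) / (2·BD·BL)
  ∠DBL = 39.98°

Step 4: From DB = 14, DL = 9, BL = 11, by the inverse law of cosines:
  cos(∠BDL) = (DB² + DL² - BL²) / (2·DB·DL)
  ∠BDL = 51.75°

Step 5: From LB = 11, LD = 9, BD = 14, by the inverse law of cosines:
  cos(∠BLD) = (LB² + LD² - BD²) / (2·LB·LD)
  ∠BLD = 88.26°

Step 6: From MD = 7.25, DJ = 15, and ∠MDJ = 90°, by the law of cosines:
  MJ² = MD² + DJ² - 2·MD·DJ·cos(90°) = 52.52 + 225 - 0 = 277.5
  MJ ≈ 16.66

Step 7: From MB = 14, MD = 7.25, BD = 14, by the inverse law of cosines:
  cos(∠BMD) = (MB² + MD² - BD²) / (2·MB·MD)
  ∠BMD = 75°

Step 8: From BH = 7.25, BM = 14, HM = 14, by the inverse law of cosines:
  cos(∠HBM) = (BH² + BM² - HM²) / (2·BH·BM)
  ∠HBM = 75°

Step 9: From DB = 14, DM = 7.25, BM = 14, by the inverse law of cosines:
  cos(∠BDM) = (DB² + DM² - BM²) / (2·DB·DM)
  ∠BDM = 75°

Step 10: From HB = 7.25, HM = 14, BM = 14, by the inverse law of cosines:
  cos(∠BHM) = (HB² + HM² - BM²) / (2·HB·HM)
  ∠BHM = 75°

Step 11: From MD = 7.25, MJ = 16.66, DJ = 15, by the inverse law of cosines:
  cos(∠DMJ) = (MD² + MJ² - DJ²) / (2·MD·MJ)
  ∠DMJ = 64.21°

Step 12: From JD = 15, JM = 16.66, DM = 7.25, by the inverse law of cosines:
  cos(∠DJM) = (JD² + JM² - DM²) / (2·JD·JM)
  ∠DJM = 25.79°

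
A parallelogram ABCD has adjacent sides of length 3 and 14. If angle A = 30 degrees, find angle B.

Opposite sides of a parallelogram are parallel, so consecutive angles form co-interior angles on a transversal.
Co-interior angles sum to 180°, giving angle B = 180 - 30 = 150 degrees.

150 degrees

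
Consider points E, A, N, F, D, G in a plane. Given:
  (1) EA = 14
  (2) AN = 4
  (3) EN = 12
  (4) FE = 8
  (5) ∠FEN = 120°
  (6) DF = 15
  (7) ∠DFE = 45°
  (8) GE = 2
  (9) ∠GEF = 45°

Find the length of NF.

Step 1: By the law of cosines on triangle NEF: NF² = 12² + 8² − 2·12·8·cos(120°) = 304, so NF = 4·√19.

Therefore, the length of NF = 4·√19.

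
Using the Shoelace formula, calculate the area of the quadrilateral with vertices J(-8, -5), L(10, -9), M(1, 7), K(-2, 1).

The Shoelace formula works by pairing each vertex with the next (cycling back to the first).
For each pair, compute x_i*y_(i+1) - x_(i+1)*y_i:
  (-8*-9 - 10*-5) = 122
  (10*7 - 1*-9) = 79
  (1*1 - -2*7) = 15
  (-2*-5 - -8*1) = 18
Taking half the absolute value of the total: Area = (1/2)(234) = 117.

117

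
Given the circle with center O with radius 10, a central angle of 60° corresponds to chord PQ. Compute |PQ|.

Drop a perpendicular from the center to the chord, bisecting both the chord and the central angle.
Each half-chord = r sin(θ/2) = 10 sin(30°).
The full chord = 2 × 10 × sin(30°) = 10.

10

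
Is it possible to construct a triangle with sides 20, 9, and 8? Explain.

The longest side is 20. The other two sides sum to 8 + 9 = 17.
Since 17 ≤ 20, the two shorter sides cannot reach around to close the triangle.

No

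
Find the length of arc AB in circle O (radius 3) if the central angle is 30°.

Arc length = 2π(3)(1/12) = pi/2

pi/2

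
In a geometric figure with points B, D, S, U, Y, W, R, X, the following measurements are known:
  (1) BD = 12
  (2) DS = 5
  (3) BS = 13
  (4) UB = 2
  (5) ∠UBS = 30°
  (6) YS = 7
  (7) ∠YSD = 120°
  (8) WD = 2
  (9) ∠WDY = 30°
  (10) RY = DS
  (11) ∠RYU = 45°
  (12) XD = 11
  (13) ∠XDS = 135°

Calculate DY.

Step 1: By the law of cosines on triangle DSY: DY² = 5² + 7² − 2·5·7·cos(120°) = 109, so DY = √109.

Therefore, the length of DY = √109.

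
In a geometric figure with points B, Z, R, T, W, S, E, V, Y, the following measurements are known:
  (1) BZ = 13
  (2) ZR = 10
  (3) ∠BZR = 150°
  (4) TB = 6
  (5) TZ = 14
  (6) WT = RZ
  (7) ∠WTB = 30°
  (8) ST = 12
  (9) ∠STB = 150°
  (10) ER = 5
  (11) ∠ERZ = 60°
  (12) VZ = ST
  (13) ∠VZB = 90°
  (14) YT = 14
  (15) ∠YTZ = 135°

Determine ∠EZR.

Step 1: By the law of cosines on triangle ZRE: ZE² = 10² + 5² − 2·10·5·cos(60°) = 75, so ZE = 5·√3.
Step 2: By the inverse law of cosines on triangle EZR: cos(∠EZR) = ((5·√3)² + 10² − 5²) / (2·5·√3·10) = 150/173.21 = 0.866, so ∠EZR = 30°.

Therefore, the measure of angle ∠EZR = 30°.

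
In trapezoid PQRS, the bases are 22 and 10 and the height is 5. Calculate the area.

A trapezoid's area equals the midsegment times the height.
The midsegment is (22 + 10) / 2 = 16.
Area = 16 * 5 = 80.

80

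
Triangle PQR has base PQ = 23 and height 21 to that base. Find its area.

A triangle's area is half the area of a rectangle with the same base and height.
Area = (1/2) * 23 * 21 = 483/2.

483/2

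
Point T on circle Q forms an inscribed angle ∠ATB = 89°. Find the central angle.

Central angle = 2 × 89° = 178° (inscribed angle theorem).

178°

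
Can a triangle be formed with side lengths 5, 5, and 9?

Sort the sides: 5, 5, 9.
It suffices to check that the sum of the two smallest exceeds the largest:
5 + 5 = 10 > 9. ✓
Yes, a valid triangle can be formed.

Yes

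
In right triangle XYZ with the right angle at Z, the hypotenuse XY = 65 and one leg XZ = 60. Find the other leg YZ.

YZ = sqrt(65^2 - 60^2) = sqrt(625) = 25

25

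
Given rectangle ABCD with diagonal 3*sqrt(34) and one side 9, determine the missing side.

Using the Pythagorean theorem: d^2 = a^2 + b^2
b^2 = d^2 - a^2
b^2 = 306 - 81
b^2 = 225
b = sqrt(225) = 15

15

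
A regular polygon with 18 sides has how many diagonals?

Each of the 18 vertices connects to 15 non-adjacent vertices via diagonals.
Total connections = 18 × 15 = 270, but each diagonal is counted twice.
Number of diagonals = 270 / 2 = 135.

135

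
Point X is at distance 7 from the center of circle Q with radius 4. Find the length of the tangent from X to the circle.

tangent = √(d² - r²) = √(7² - 4²) = √(49 - 16) = √33 = sqrt(33)

sqrt(33)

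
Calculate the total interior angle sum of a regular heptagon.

The sum of interior angles of an n-sided polygon is (n - 2) * 180.
For n = 7: (7 - 2) * 180 = 5 * 180 = 900 degrees.

900 degrees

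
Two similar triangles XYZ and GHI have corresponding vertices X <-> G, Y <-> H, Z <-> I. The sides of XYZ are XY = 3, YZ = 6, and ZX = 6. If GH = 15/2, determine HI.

Similar triangles have proportional sides. Setting up the proportion:
GH / XY = HI / YZ
15/2 / 3 = HI / 6
HI = 6 * 15/2 / 3 = 15.

15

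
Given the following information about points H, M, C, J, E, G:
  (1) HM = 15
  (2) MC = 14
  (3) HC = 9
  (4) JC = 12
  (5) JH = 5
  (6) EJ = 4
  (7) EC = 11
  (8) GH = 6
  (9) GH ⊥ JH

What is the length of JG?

Step 1: By the law of cosines on triangle JHG: JG² = 5² + 6² − 2·5·6·cos(90°) = 61, so JG = √61.

Therefore, the length of JG = √61.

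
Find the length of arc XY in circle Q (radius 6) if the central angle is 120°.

The full circumference is 2πr = 2π(6) = 12*pi.
The arc spans 120° out of 360°, which is a fraction of 1/3.
Arc length = 12*pi × 1/3 = 4*pi.

4*pi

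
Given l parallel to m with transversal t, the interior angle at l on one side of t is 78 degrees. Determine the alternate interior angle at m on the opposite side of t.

Alternate interior angles formed by parallel lines and a transversal are equal.
The given angle is 78 degrees.
The alternate interior angle = 78 degrees.

78 degrees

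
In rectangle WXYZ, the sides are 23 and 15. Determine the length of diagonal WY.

A rectangle's diagonal splits it into two right triangles, with the diagonal as the hypotenuse.
By the Pythagorean theorem, d^2 = 23^2 + 15^2 = 754.
Therefore d = sqrt(754).

sqrt(754)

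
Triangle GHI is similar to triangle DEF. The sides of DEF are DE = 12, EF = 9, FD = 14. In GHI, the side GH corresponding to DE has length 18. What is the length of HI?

k = 18/12 = 3/2. HI = 3/2 * 9 = 27/2.

27/2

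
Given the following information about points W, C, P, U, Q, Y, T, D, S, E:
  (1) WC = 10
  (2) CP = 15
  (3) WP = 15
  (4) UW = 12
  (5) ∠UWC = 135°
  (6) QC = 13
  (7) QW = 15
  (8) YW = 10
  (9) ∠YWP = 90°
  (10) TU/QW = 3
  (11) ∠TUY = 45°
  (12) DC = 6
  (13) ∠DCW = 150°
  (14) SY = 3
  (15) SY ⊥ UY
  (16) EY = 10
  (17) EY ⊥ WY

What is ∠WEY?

Step 1: By the law of cosines on triangle EYW: EW² = 10² + 10² − 2·10·10·cos(90°) = 200, so EW = 10·√2.
Step 2: By the inverse law of cosines on triangle WEY: cos(∠WEY) = ((10·√2)² + 10² − 10²) / (2·10·√2·10) = 200/282.84 = 0.7071, so ∠WEY = 45°.

Therefore, the measure of angle ∠WEY = 45°.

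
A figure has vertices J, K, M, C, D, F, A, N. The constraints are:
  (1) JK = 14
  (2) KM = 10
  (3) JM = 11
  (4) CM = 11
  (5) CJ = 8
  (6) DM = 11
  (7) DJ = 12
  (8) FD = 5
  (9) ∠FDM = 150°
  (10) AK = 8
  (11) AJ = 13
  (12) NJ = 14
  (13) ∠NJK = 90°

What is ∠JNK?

Step 1: By the law of cosines on triangle NJK: NK² = 14² + 14² − 2·14·14·cos(90°) = 392, so NK = 14·√2.
Step 2: By the inverse law of cosines on triangle JNK: cos(∠JNK) = (14² + (14·√2)² − 14²) / (2·14·14·√2) = 392/554.37 = 0.7071, so ∠JNK = 45°.

Therefore, the measure of angle ∠JNK = 45°.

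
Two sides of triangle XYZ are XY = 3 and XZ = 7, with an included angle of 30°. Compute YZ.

By the law of cosines: YZ^2 = XY^2 + XZ^2 - 2*XY*XZ*cos(X)
YZ^2 = 3^2 + 7^2 - 2*3*7*cos(30°)
YZ^2 = 9 + 49 - 42*(sqrt(3)/2)
YZ^2 = 58 - 21*sqrt(3)
YZ = sqrt(58 - 21*sqrt(3))

sqrt(58 - 21*sqrt(3))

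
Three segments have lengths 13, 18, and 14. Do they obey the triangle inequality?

Check all three triangle inequalities:
13 + 18 = 31 > 14 ✓
13 + 14 = 27 > 18 ✓
18 + 14 = 32 > 13 ✓
All conditions hold, so these sides form a valid triangle.

Yes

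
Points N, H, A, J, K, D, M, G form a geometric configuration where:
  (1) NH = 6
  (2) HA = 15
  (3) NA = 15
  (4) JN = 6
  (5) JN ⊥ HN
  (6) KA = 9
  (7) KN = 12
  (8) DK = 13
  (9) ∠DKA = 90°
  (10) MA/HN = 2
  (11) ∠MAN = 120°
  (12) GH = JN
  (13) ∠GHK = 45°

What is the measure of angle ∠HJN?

Step 1: By the law of cosines on triangle JNH: JH² = 6² + 6² − 2·6·6·cos(90°) = 72, so JH = 6·√2.
Step 2: By the inverse law of cosines on triangle HJN: cos(∠HJN) = ((6·√2)² + 6² − 6²) / (2·6·√2·6) = 72/101.82 = 0.7071, so ∠HJN = 45°.

Therefore, the measure of angle ∠HJN = 45°.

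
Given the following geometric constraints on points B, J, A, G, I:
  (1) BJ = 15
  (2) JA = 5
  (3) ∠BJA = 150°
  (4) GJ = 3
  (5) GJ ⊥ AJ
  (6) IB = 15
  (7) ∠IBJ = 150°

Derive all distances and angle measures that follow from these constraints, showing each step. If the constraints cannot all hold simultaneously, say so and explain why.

The constraints are consistent.

Step 1: From BJ = 15, JA = 5, and ∠BJA = 150°, by the law of cosines:
  BA² = BJ² + JA² - 2·BJ·JA·cos(150°) = 225 + 25 + 129.9 = 379.9
  BA ≈ 19.49

Step 2: From JB = 15, BI = 15, and ∠JBI = 150°, by the law of cosines:
  JI² = JB² + BI² - 2·JB·BI·cos(150°) = 225 + 225 + 389.7 = 839.7
  JI ≈ 28.98

Step 3: From AJ = 5, JG = 3, and ∠AJG = 90°, by the law of cosines:
  AG² = AJ² + JG² - 2·AJ·JG·cos(90°) = 25 + 9 - 0 = 34
  AG = √34

Step 4: From BA = 19.49, BJ = 15, AJ = 5, by the inverse law of cosines:
  cos(∠ABJ) = (BA² + BJ² - AJ²) / (2·BA·BJ)
  ∠ABJ = 7.37°

Step 5: From JB = 15, JI = 28.98, BI = 15, by the inverse law of cosines:
  cos(∠BJI) = (JB² + JI² - BI²) / (2·JB·JI)
  ∠BJI = 15°

Step 6: From AB = 19.49, AJ = 5, BJ = 15, by the inverse law of cosines:
  cos(∠BAJ) = (AB² + AJ² - BJ²) / (2·AB·AJ)
  ∠BAJ = 22.63°

Step 7: From AG = √34, AJ = 5, GJ = 3, by the inverse law of cosines:
  cos(∠GAJ) = (AG² + AJ² - GJ²) / (2·AG·AJ)
  ∠GAJ = 30.96°

Step 8: From GA = √34, GJ = 3, AJ = 5, by the inverse law of cosines:
  cos(∠AGJ) = (GA² + GJ² - AJ²) / (2·GA·GJ)
  ∠AGJ = 59.04°

Step 9: From IB = 15, IJ = 28.98, BJ = 15, by the inverse law of cosines:
  cos(∠BIJ) = (IB² + IJ² - BJ²) / (2·IB·IJ)
  ∠BIJ = 15°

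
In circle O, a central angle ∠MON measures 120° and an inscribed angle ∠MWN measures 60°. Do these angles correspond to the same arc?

By the inscribed angle theorem, if both angles subtend the same arc, the inscribed angle must be half the central angle.
Half of 120° = 60°, which equals the given inscribed angle of 60°.
Therefore, yes, they correspond to the same arc.

Yes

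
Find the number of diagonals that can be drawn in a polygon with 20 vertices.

Each of the 20 vertices connects to 17 non-adjacent vertices via diagonals.
Total connections = 20 × 17 = 340, but each diagonal is counted twice.
Number of diagonals = 340 / 2 = 170.

170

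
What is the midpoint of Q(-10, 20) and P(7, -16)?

M = ((x₁ + x₂)/2, (y₁ + y₂)/2)
= ((-10 + 7)/2, (20 + -16)/2)
= (-3/2, 4/2) = (-3/2, 2)

(-3/2, 2)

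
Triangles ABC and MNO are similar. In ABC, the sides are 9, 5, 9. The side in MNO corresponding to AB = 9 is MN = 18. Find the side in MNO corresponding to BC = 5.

k = 18/9 = 2. NO = 2 * 5 = 10.

10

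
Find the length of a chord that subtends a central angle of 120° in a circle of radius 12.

Drop a perpendicular from the center to the chord, bisecting both the chord and the central angle.
Each half-chord = r sin(θ/2) = 12 sin(60°).
The full chord = 2 × 12 × sin(60°) = 12*sqrt(3).

12*sqrt(3)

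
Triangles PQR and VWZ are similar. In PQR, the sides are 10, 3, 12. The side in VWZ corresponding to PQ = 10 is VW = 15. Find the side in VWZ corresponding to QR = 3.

Similar triangles have proportional sides. Setting up the proportion:
VW / PQ = WZ / QR
15 / 10 = WZ / 3
WZ = 3 * 15 / 10 = 9/2.

9/2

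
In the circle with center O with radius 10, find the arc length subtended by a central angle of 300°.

Arc length = 2π(10)(5/6) = 50*pi/3

50*pi/3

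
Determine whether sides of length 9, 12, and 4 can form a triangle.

Check all three triangle inequalities:
9 + 12 = 21 > 4 ✓
9 + 4 = 13 > 12 ✓
12 + 4 = 16 > 9 ✓
All conditions hold, so these sides form a valid triangle.

Yes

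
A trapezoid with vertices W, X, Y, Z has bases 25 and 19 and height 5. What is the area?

Area of a trapezoid = (base1 + base2) * height / 2
Area = (25 + 19) * 5 / 2
Area = 44 * 5 / 2
Area = 220 / 2
Area = 110

110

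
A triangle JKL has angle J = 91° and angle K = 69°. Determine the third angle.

The interior angles sum to 180°: angle L = 180 - 91 - 69 = 20°.
The triangle is obtuse (angles 91°, 69°, 20°).

20 degrees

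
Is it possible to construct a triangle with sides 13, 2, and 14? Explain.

Sort the sides: 2, 13, 14.
It suffices to check that the sum of the two smallest exceeds the largest:
2 + 13 = 15 > 14. ✓
Yes, a valid triangle can be formed.

Yes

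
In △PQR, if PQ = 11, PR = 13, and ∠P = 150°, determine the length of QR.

When two sides and the included angle are known, the law of cosines gives the third side.
c^2 = a^2 + b^2 - 2ab cos(C) generalizes the Pythagorean theorem to non-right triangles.
Here: QR^2 = 121 + 169 - 286*(-sqrt(3)/2) = 143*sqrt(3) + 290
QR = sqrt(143*sqrt(3) + 290)

sqrt(143*sqrt(3) + 290)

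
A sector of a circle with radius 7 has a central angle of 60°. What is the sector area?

Sector area = πr² × θ/360
= π × 7² × 1/6
= π × 49 × 1/6
= 49*pi/6

49*pi/6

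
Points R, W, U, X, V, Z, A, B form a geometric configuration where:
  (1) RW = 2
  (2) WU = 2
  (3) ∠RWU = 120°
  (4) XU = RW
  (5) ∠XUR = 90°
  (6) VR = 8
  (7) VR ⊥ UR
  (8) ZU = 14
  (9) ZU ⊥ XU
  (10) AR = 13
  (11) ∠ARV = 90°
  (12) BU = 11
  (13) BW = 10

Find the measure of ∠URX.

From the given relations: XU = RW = 2.
Step 1: By the law of cosines on triangle RWU: RU² = 2² + 2² − 2·2·2·cos(120°) = 12, so RU = 2·√3.
Step 2: By the law of cosines on triangle RUX: RX² = (2·√3)² + 2² − 2·2·√3·2·cos(90°) = 16, so RX = 4.
Step 3: By the inverse law of cosines on triangle URX: cos(∠URX) = ((2·√3)² + 4² − 2²) / (2·2·√3·4) = 24/27.71 = 0.866, so ∠URX = 30°.

Therefore, the measure of angle ∠URX = 30°.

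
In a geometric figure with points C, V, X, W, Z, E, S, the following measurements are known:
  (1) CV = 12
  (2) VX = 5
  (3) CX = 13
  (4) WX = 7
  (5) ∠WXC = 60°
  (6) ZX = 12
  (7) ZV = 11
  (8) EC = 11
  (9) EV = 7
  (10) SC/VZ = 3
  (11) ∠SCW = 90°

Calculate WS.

From the given relations: SC = 3·VZ = 3·11 = 33.
Step 1: By the law of cosines on triangle CXW: CW² = 13² + 7² − 2·13·7·cos(60°) = 127, so CW = √127.
Step 2: By the law of cosines on triangle WCS: WS² = √127² + 33² − 2·√127·33·cos(90°) = 1216, so WS = 8·√19.

Therefore, the length of WS = 8·√19.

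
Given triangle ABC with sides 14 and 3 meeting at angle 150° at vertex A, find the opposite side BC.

Law of cosines: BC^2 = 14^2 + 3^2 - 2(14)(3)cos(150°) = 42*sqrt(3) + 205, so BC = sqrt(42*sqrt(3) + 205).

sqrt(42*sqrt(3) + 205)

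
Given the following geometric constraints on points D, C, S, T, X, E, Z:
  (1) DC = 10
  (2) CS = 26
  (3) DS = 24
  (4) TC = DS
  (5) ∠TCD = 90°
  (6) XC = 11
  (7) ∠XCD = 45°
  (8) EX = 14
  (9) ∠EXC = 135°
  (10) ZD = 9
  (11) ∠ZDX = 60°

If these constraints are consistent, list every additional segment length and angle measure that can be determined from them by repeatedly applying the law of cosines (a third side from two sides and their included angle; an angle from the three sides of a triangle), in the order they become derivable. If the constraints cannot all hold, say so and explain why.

The constraints are consistent. Derivable facts, in order:
After 1 step:
- CE ≈ 23.13
- DT = 26
- DX ≈ 8.09
- ∠CDS = 90°
- ∠CSD = 22.62°
- ∠DCS = 67.38°
After 2 steps:
- XZ ≈ 8.58
- ∠CDT = 67.38°
- ∠CDX = 74.06°
- ∠CEX = 19.65°
- ∠CTD = 22.62°
- ∠CXD = 60.94°
- ∠ECX = 25.35°
After 3 steps:
- ∠DXZ = 65.27°
- ∠DZX = 54.73°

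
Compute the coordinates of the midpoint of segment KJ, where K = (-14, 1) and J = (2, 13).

The midpoint is the point halfway along the segment.
Move half the horizontal distance: -14 + (2 - -14)/2 = -14 + 16/2 = -6
Move half the vertical distance: 1 + (13 - 1)/2 = 1 + 12/2 = 7
Midpoint = (-6, 7)

(-6, 7)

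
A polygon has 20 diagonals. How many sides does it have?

Using d = n(n - 3)/2, we solve 20 = n(n - 3)/2.
So n(n - 3) = 40.
Testing n = 8: 8 * 5 = 40 = 40. Correct.
The polygon has 8 sides.

8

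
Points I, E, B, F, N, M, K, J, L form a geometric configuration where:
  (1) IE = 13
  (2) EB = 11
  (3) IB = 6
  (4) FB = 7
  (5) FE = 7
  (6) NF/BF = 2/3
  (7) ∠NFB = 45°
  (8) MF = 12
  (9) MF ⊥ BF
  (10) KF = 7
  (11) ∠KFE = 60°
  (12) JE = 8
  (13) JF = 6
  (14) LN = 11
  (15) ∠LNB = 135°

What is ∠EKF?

Step 1: By the law of cosines on triangle KFE: KE² = 7² + 7² − 2·7·7·cos(60°) = 49, so KE = 7.
Step 2: By the inverse law of cosines on triangle EKF: cos(∠EKF) = (7² + 7² − 7²) / (2·7·7) = 49/98 = 0.5, so ∠EKF = 60°.

Therefore, the measure of angle ∠EKF = 60°.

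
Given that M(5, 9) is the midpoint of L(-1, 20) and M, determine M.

Using the midpoint formula: M = ((x1 + x2)/2, (y1 + y2)/2)
We know M = (5, 9) and L = (-1, 20)
For x: 5 = (-1 + x2)/2, so x2 = 2*5 - -1 = 11
For y: 9 = (20 + y2)/2, so y2 = 2*9 - 20 = -2
M = (11, -2)

(11, -2)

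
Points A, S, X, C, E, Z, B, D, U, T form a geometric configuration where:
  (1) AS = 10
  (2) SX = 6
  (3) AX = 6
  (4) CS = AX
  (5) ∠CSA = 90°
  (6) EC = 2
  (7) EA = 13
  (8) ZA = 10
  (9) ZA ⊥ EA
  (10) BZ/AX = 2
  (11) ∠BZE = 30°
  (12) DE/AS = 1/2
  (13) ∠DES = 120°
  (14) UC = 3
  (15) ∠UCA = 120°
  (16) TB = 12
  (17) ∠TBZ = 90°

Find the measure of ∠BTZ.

From the given relations: BZ = 2·AX = 2·6 = 12.
Step 1: By the law of cosines on triangle TBZ: TZ² = 12² + 12² − 2·12·12·cos(90°) = 288, so TZ = 12·√2.
Step 2: By the inverse law of cosines on triangle BTZ: cos(∠BTZ) = (12² + (12·√2)² − 12²) / (2·12·12·√2) = 288/407.29 = 0.7071, so ∠BTZ = 45°.

Therefore, the measure of angle ∠BTZ = 45°.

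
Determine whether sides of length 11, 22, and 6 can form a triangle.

No.
The triangle inequality is violated: 11 + 6 = 17 ≤ 22.
These lengths cannot form a triangle.

No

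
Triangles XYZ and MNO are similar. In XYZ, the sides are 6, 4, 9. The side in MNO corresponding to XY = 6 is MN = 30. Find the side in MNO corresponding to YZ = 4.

Since the triangles are similar, the ratio of corresponding sides is constant.
Scale factor k = MN / XY = 30 / 6 = 5
NO = k * YZ = 5 * 4 = 20

20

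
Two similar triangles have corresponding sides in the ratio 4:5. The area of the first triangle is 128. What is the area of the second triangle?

Area ratio = (4/5)^2 = 16/25. Area of the second triangle = 128 * 25/16 = 200.

200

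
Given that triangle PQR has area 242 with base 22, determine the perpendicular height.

Area = (1/2) * base * height
height = 2 * Area / base
height = 2 * 242 / 22
height = 484 / 22
height = 22

22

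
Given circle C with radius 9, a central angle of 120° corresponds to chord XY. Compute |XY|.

Chord = 2(9) sin(60°) = 9*sqrt(3)

9*sqrt(3)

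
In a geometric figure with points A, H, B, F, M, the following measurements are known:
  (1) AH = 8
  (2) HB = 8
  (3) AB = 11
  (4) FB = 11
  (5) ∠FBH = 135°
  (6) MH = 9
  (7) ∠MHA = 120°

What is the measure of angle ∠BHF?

Step 1: By the law of cosines on triangle HBF: HF² = 8² + 11² − 2·8·11·cos(135°) = 309.45, so HF ≈ 17.59.
Step 2: By the inverse law of cosines on triangle BHF: cos(∠BHF) = (8² + 17.59² − 11²) / (2·8·17.59) = 252.45/281.46 = 0.8969, so ∠BHF = 26.24°.

Therefore, the measure of angle ∠BHF = 26.24°.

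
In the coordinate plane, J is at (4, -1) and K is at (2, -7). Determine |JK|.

The horizontal distance is |2 - 4| = 2 and the vertical distance is |-7 - -1| = 6.
By the Pythagorean theorem, d = sqrt(2^2 + 6^2) = sqrt(40) = 2*sqrt(10).

2*sqrt(10)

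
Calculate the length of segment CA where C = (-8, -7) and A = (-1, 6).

d = sqrt((-1 - -8)^2 + (6 - -7)^2)
d = sqrt(7^2 + 13^2)
d = sqrt(49 + 169)
d = sqrt(218)

sqrt(218)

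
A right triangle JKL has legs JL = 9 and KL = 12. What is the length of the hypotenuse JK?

JK = sqrt(9^2 + 12^2) = sqrt(225) = 15

15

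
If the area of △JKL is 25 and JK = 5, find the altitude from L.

Rearranging the area formula Area = (1/2) * base * height:
height = 2 * Area / base = 2 * 25 / 5 = 10.

10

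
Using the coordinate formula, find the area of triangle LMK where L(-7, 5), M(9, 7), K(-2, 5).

Shoelace: Area = (1/2)|-7(7-5) + 9(5-5) + -2(5-7)| = (1/2)(10) = 5

5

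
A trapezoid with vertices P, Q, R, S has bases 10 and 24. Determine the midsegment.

The midsegment of a trapezoid = (base1 + base2) / 2
midsegment = (10 + 24) / 2
midsegment = 34 / 2
midsegment = 17

17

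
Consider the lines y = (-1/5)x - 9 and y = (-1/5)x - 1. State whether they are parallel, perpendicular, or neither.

Slope of line 1: m1 = -1/5
Slope of line 2: m2 = -1/5
Since m1 = m2 = -1/5, the lines are parallel.

Parallel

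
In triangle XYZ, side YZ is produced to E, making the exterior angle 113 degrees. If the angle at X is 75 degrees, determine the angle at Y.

The exterior angle theorem states that an exterior angle equals the sum of the two non-adjacent interior angles.
So 113 = 75 + angle Y, which gives angle Y = 113 - 75 = 38 degrees.

38 degrees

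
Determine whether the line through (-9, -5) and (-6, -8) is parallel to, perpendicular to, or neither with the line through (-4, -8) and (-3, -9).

Slope of line 1: m1 = (-8 - -5)/(-6 - -9) = -3/3 = -1
Slope of line 2: m2 = (-9 - -8)/(-3 - -4) = -1/1 = -1
m1 = m2, so the lines are parallel.

Parallel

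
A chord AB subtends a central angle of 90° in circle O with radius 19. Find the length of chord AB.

Chord length = 2r sin(θ/2)
= 2 × 19 × sin(90°/2)
= 2 × 19 × sin(45°)
= 19*sqrt(2)

19*sqrt(2)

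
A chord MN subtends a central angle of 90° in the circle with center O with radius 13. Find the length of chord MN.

Chord = 2(13) sin(45°) = 13*sqrt(2)

13*sqrt(2)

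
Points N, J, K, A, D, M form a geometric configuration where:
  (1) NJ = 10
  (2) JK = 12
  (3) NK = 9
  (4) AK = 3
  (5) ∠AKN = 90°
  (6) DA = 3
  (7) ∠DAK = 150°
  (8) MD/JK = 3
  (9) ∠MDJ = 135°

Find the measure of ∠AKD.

Step 1: By the law of cosines on triangle KAD: KD² = 3² + 3² − 2·3·3·cos(150°) = 33.59, so KD ≈ 5.8.
Step 2: By the inverse law of cosines on triangle AKD: cos(∠AKD) = (3² + 5.8² − 3²) / (2·3·5.8) = 33.59/34.77 = 0.9659, so ∠AKD = 15°.

Therefore, the measure of angle ∠AKD = 15°.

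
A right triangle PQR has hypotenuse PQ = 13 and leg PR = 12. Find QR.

Rearranging the Pythagorean theorem to solve for the unknown leg:
leg^2 = hypotenuse^2 - known_leg^2 = 169 - 144 = 25
leg = sqrt(25) = 5.

5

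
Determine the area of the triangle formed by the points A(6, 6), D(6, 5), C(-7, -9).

Shoelace: Area = (1/2)|6(5--9) + 6(-9-6) + -7(6-5)| = (1/2)(13) = 13/2

13/2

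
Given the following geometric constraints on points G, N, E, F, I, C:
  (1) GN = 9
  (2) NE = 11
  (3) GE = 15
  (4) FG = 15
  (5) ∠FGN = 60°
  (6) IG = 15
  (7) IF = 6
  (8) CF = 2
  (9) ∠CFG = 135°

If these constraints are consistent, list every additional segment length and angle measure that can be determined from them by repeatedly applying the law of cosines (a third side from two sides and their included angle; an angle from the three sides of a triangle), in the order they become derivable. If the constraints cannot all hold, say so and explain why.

The constraints are consistent. Derivable facts, in order:
After 1 step:
- GC ≈ 16.48
- NF = 3·√19
- ∠EGN = 46.75°
- ∠ENG = 96.67°
- ∠FGI = 23.07°
- ∠FIG = 78.46°
- ∠GEN = 36.58°
- ∠GFI = 78.46°
After 2 steps:
- ∠CGF = 4.92°
- ∠FCG = 40.08°
- ∠FNG = 83.41°
- ∠GFN = 36.59°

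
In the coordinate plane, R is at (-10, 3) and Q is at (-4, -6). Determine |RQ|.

d = sqrt((-4 - -10)^2 + (-6 - 3)^2)
d = sqrt(6^2 + -9^2)
d = sqrt(36 + 81)
d = sqrt(117) = 3*sqrt(13)

3*sqrt(13)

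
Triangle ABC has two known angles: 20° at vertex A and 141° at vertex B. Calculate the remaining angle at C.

angle C = 180 - 20 - 141 = 19 degrees.

19 degrees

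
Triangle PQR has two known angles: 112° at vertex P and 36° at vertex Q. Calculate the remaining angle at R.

Let angle R = x. Then 112 + 36 + x = 180.
x = 180 - 148 = 32 degrees.

32 degrees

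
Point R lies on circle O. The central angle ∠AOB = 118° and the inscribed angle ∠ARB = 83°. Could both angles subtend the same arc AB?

By the inscribed angle theorem, the inscribed angle for a central angle of 118° should be 118° / 2 = 59°.
The given inscribed angle is 83°, which does not equal 59°.
Therefore, no, they do not correspond to the same arc.

No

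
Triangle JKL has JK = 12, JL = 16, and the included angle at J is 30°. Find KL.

By the law of cosines: KL^2 = JK^2 + JL^2 - 2*JK*JL*cos(J)
KL^2 = 12^2 + 16^2 - 2*12*16*cos(30°)
KL^2 = 144 + 256 - 384*(sqrt(3)/2)
KL^2 = 400 - 192*sqrt(3)
KL = 4*sqrt(25 - 12*sqrt(3))

4*sqrt(25 - 12*sqrt(3))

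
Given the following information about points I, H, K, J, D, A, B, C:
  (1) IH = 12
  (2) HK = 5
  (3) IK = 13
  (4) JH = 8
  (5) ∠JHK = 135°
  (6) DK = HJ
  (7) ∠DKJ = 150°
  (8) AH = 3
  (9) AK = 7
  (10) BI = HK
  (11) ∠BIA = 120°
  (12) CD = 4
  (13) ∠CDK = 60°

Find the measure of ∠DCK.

From the given relations: DK = HJ = 8.
Step 1: By the law of cosines on triangle CDK: CK² = 4² + 8² − 2·4·8·cos(60°) = 48, so CK = 4·√3.
Step 2: By the inverse law of cosines on triangle DCK: cos(∠DCK) = (4² + (4·√3)² − 8²) / (2·4·4·√3) = 0/55.43 = 0, so ∠DCK = 90°.

Therefore, the measure of angle ∠DCK = 90°.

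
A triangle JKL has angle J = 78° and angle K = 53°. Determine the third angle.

The interior angles sum to 180°: angle L = 180 - 78 - 53 = 49°.
The triangle is acute (angles 78°, 53°, 49°).

49 degrees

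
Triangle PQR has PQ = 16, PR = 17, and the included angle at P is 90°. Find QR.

The included angle is 90°, so the triangle is right-angled at P. The opposite side QR is the hypotenuse.
By the Pythagorean theorem: QR = sqrt(16^2 + 17^2) = sqrt(545) = sqrt(545).

sqrt(545)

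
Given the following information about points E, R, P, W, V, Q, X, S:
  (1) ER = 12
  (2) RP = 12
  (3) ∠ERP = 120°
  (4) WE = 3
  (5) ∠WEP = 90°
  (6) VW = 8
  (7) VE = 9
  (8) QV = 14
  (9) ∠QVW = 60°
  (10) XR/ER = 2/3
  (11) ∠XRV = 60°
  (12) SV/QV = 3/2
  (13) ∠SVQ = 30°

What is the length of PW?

Step 1: By the law of cosines on triangle ERP: EP² = 12² + 12² − 2·12·12·cos(120°) = 432, so EP = 12·√3.
Step 2: By the law of cosines on triangle PEW: PW² = (12·√3)² + 3² − 2·12·√3·3·cos(90°) = 441, so PW = 21.

Therefore, the length of PW = 21.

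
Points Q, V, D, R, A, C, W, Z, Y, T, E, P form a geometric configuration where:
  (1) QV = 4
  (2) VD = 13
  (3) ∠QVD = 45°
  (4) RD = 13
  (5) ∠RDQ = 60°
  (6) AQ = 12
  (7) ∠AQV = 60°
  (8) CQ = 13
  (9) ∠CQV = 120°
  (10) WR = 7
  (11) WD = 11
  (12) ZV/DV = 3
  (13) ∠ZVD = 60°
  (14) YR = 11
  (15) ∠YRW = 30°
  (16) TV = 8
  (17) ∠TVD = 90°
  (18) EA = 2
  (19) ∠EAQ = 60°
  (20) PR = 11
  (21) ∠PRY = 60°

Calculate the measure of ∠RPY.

Step 1: By the law of cosines on triangle PRY: PY² = 11² + 11² − 2·11·11·cos(60°) = 121, so PY = 11.
Step 2: By the inverse law of cosines on triangle RPY: cos(∠RPY) = (11² + 11² − 11²) / (2·11·11) = 121/242 = 0.5, so ∠RPY = 60°.

Therefore, the measure of angle ∠RPY = 60°.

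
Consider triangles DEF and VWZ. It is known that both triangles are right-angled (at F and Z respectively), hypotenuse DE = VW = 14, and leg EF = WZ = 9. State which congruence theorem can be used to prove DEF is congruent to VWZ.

The given information matches HL: The hypotenuse and one leg of two right triangles are equal (Hypotenuse-Leg).

HL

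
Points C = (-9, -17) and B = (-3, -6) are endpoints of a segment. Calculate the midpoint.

The midpoint is the average of the coordinates:
x: (-9 + -3)/2 = -6
y: (-17 + -6)/2 = -23/2
Midpoint = (-6, -23/2)

(-6, -23/2)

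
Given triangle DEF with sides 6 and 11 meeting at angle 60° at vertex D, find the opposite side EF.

Law of cosines: EF^2 = 6^2 + 11^2 - 2(6)(11)cos(60°) = 91, so EF = sqrt(91).

sqrt(91)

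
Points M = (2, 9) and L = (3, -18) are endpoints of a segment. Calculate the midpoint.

The midpoint is the average of the coordinates:
x: (2 + 3)/2 = 5/2
y: (9 + -18)/2 = -9/2
Midpoint = (5/2, -9/2)

(5/2, -9/2)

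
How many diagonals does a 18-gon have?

The number of diagonals in an n-gon is n(n - 3)/2.
For n = 18: 18(18 - 3)/2 = 18 × 15 / 2 = 135.

135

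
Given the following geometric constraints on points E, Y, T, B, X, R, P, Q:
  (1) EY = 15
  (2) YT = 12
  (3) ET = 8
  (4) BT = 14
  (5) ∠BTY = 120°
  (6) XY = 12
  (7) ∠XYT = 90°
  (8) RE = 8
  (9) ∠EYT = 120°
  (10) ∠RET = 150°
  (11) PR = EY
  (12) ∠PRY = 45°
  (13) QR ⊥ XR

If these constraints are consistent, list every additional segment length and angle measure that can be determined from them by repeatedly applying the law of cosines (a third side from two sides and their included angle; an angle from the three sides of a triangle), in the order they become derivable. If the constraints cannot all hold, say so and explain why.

These constraints are not satisfiable: (1), (2) and (3) fix all three sides of triangle EYT, so by the law of cosines cos(∠EYT) = (15² + 12² − 8²) / (2·15·12) = 0.8472, i.e. ∠EYT ≈ 32.09°, which contradicts (9) ∠EYT = 120°. No planar figure meets all of them, so nothing further can be derived.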